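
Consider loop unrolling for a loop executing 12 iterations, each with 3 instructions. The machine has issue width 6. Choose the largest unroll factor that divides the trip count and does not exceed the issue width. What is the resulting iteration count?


Largest divisor of 12 <= 6 is 6
New iterations = 12 / 6 = 2

2


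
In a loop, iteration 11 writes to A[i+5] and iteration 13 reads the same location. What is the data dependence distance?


Distance = read iteration - write iteration
= 13 - 11 = 2

2


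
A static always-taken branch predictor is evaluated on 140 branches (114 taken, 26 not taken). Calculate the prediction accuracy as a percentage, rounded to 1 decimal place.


Predictor: always-taken
Correct predictions = 114
Accuracy = 114 / 140 * 100 = 81.4%

81.4


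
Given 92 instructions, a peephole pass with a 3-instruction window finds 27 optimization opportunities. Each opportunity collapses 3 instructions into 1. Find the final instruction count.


Each match removes 2 instructions.
Total removed = 27 * 2 = 54
Remaining = 92 - 54 = 38

38


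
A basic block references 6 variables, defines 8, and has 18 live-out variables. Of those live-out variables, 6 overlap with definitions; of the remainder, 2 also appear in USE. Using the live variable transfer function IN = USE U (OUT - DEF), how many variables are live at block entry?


OUT - DEF: 18 - 6 = 12
|IN| = |USE| + |OUT - DEF| - |USE ∩ (OUT - DEF)| = 6 + 12 - 2 = 16

16


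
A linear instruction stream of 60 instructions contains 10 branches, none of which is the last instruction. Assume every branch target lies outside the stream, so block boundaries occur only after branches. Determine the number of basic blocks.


With no in-sequence branch targets, the leaders are the first instruction plus the instruction after each branch.
Number of basic blocks = branches + 1
= 10 + 1 = 11

11


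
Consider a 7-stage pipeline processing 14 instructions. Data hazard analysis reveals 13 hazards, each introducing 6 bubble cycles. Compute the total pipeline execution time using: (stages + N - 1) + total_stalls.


Base cycles = 7 + 14 - 1 = 20
Total stalls = 13 * 6 = 78
Total = 20 + 78 = 98

98


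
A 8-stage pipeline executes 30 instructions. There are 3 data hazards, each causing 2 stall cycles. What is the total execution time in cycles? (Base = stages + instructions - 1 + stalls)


Base cycles = 8 + 30 - 1 = 37
Total stalls = 3 * 2 = 6
Total = 37 + 6 = 43

43


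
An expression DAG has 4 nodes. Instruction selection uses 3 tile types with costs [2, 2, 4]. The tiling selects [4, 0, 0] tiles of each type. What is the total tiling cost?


Total cost = sum(count_i * cost_i)
= 4*2 + 0*2 + 0*4
= 8

8


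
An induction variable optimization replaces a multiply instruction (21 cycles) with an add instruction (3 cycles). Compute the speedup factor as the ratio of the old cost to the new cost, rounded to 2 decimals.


Ratio = mult_cost / add_cost = 21 / 3 = 7.0

7.0


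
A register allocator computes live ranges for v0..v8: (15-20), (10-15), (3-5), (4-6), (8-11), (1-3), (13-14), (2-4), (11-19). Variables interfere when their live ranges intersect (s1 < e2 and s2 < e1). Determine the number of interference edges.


Check all pairs for overlapping intervals.
Two intervals (s1,e1) and (s2,e2) overlap if s1 < e2 and s2 < e1.
v0 (15-20) vs v1..v8: overlaps v8 -> 1
v1 (10-15) vs v2..v8: overlaps v4, v6, v8 -> 3
v2 (3-5) vs v3..v8: overlaps v3, v7 -> 2
v3 (4-6) vs v4..v8: overlaps none -> 0
v4 (8-11) vs v5..v8: overlaps none -> 0
v5 (1-3) vs v6..v8: overlaps v7 -> 1
v6 (13-14) vs v7..v8: overlaps v8 -> 1
v7 (2-4) vs v8: overlaps none -> 0
Total overlapping pairs = 1 + 3 + 2 + 0 + 0 + 1 + 1 + 0 = 8

8


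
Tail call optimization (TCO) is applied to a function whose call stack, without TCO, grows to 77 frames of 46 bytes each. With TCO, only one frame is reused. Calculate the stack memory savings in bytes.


Without TCO: 77 * 46 = 3542 bytes
With TCO: reuse 1 frame = 46 bytes
Savings = 3542 - 46 = 3496

3496


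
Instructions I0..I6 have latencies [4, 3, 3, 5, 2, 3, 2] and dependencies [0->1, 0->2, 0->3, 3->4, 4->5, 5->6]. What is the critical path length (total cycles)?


Compute longest path through dependency graph: dist(Ik) = max over predecessors of dist + latency(Ik).
dist(I0) = latency 4 = 4
dist(I1) = dist(I0) + 3 = 4 + 3 = 7
dist(I2) = dist(I0) + 3 = 4 + 3 = 7
dist(I3) = dist(I0) + 5 = 4 + 5 = 9
dist(I4) = dist(I3) + 2 = 9 + 2 = 11
dist(I5) = dist(I4) + 3 = 11 + 3 = 14
dist(I6) = dist(I5) + 2 = 14 + 2 = 16
Critical path = max dist = 16

16


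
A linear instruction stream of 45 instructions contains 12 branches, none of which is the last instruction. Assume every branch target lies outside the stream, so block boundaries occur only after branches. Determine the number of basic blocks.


With no in-sequence branch targets, the leaders are the first instruction plus the instruction after each branch.
Number of basic blocks = branches + 1
= 12 + 1 = 13

13


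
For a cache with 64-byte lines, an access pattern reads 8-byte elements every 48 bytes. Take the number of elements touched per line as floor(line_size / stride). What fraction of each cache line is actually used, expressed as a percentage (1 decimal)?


Elements per cache line = floor(64 / 48) = 1
Bytes used = 1 * 8 = 8
Utilization = 8 / 64 * 100 = 12.5%

12.5


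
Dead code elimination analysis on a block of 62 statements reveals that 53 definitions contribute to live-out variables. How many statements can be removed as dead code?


Dead code = total statements - live definitions
= 62 - 53 = 9

9


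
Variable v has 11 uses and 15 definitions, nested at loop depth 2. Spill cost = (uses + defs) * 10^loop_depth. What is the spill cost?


uses + defs = 11 + 15 = 26
10^2 = 100
Spill cost = 26 * 100 = 2600

2600


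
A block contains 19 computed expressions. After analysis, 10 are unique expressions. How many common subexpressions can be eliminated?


CSE count = total expressions - unique expressions
= 19 - 10 = 9

9


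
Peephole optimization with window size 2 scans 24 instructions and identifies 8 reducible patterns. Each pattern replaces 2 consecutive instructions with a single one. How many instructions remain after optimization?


Each match removes 1 instructions.
Total removed = 8 * 1 = 8
Remaining = 24 - 8 = 16

16


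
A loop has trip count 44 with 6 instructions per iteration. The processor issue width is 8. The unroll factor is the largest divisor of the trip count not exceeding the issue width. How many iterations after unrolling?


Largest divisor of 44 <= 8 is 4
New iterations = 44 / 4 = 11

11


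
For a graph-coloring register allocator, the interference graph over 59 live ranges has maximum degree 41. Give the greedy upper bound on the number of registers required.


Greedy coloring never needs more than (max_degree + 1) colors: when coloring a vertex, at most max_degree neighbors are already colored.
Upper bound = 41 + 1 = 42

42


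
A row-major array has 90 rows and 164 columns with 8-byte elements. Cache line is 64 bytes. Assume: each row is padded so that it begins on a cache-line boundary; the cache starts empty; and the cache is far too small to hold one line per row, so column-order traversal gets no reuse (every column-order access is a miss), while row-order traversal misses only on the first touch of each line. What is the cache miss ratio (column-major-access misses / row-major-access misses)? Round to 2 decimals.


Each row occupies 164 * 8 = 1312 bytes and starts on a line boundary, so it spans ceil(1312 / 64) = 21 cache lines.
Row-major traversal misses (one per line touched): 90 * ceil(164 * 8 / 64) = 1890
Column-major traversal misses (no reuse, every access misses): 90 * 164 = 14760
Ratio = 14760 / 1890 = 7.81

7.81


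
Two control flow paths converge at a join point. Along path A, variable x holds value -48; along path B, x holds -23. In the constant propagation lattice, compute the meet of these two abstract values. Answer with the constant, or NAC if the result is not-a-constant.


Meet operation: if both paths give the same constant, result is that constant; if they differ, result is NAC (not-a-constant).
Path A: -48, Path B: -23 -> differ
Result: not-a-constant -> NAC

NAC


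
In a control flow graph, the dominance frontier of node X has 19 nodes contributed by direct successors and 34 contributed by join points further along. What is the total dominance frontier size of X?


DF(X) = direct successor contributions + join point contributions
= 19 + 34 = 53

53


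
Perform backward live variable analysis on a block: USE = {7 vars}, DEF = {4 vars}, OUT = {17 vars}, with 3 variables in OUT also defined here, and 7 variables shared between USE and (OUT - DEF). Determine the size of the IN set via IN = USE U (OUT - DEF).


OUT - DEF: 17 - 3 = 14
|IN| = |USE| + |OUT - DEF| - |USE ∩ (OUT - DEF)| = 7 + 14 - 7 = 14

14


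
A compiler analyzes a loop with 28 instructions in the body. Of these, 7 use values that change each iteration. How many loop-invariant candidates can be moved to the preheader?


Invariant candidates = total - loop-dependent
= 28 - 7 = 21

21


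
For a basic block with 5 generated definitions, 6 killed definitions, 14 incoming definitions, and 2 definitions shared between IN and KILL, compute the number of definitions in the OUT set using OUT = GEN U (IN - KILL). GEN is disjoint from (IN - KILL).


IN - KILL: 14 - 2 = 12 surviving definitions
OUT = GEN + surviving = 5 + 12 = 17

17


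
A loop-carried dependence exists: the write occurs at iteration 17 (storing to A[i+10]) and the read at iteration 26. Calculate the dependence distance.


Distance = read iteration - write iteration
= 26 - 17 = 9

9


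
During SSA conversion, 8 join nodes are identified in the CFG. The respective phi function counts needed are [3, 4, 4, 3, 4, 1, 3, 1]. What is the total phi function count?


Total phi functions = sum of phi functions at each join node
= 3 + 4 + 4 + 3 + 4 + 1 + 3 + 1 = 23

23


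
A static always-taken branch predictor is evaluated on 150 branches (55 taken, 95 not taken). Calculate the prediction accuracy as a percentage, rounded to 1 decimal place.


Predictor: always-taken
Correct predictions = 55
Accuracy = 55 / 150 * 100 = 36.7%

36.7


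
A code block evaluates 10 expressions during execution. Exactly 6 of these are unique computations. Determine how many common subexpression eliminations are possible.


CSE count = total expressions - unique expressions
= 10 - 6 = 4

4


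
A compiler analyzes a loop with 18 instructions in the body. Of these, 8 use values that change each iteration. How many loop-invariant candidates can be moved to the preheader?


Invariant candidates = total - loop-dependent
= 18 - 8 = 10

10


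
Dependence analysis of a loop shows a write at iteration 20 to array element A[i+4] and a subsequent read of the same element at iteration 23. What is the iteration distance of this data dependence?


Distance = read iteration - write iteration
= 23 - 20 = 3

3


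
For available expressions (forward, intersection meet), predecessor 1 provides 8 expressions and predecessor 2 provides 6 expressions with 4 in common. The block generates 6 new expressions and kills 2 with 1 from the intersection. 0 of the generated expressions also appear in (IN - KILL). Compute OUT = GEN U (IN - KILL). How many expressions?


IN = intersection of predecessors = 4
IN - KILL = 4 - 1 = 3
|OUT| = |GEN| + |IN - KILL| - |GEN ∩ (IN - KILL)| = 6 + 3 - 0 = 9

9


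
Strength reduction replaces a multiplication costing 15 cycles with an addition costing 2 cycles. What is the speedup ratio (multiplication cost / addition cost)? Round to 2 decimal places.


Ratio = mult_cost / add_cost = 15 / 2 = 7.5

7.5


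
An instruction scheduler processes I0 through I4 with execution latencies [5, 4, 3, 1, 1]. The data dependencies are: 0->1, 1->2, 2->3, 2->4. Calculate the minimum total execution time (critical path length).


Compute longest path through dependency graph: dist(Ik) = max over predecessors of dist + latency(Ik).
dist(I0) = latency 5 = 5
dist(I1) = dist(I0) + 4 = 5 + 4 = 9
dist(I2) = dist(I1) + 3 = 9 + 3 = 12
dist(I3) = dist(I2) + 1 = 12 + 1 = 13
dist(I4) = dist(I2) + 1 = 12 + 1 = 13
Critical path = max dist = 13

13


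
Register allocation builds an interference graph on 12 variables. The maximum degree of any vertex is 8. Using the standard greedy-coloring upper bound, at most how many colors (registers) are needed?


Greedy coloring never needs more than (max_degree + 1) colors: when coloring a vertex, at most max_degree neighbors are already colored.
Upper bound = 8 + 1 = 9

9


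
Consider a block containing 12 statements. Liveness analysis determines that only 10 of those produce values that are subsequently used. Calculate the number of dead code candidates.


Dead code = total statements - live definitions
= 12 - 10 = 2

2


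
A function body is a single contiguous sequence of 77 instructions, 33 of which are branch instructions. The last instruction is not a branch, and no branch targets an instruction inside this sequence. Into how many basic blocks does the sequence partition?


With no in-sequence branch targets, the leaders are the first instruction plus the instruction after each branch.
Number of basic blocks = branches + 1
= 33 + 1 = 34

34


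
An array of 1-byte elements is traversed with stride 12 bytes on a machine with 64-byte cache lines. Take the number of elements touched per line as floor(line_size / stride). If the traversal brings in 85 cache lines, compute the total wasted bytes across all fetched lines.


Elements per line = floor(64 / 12) = 5
Bytes used per line = 5 * 1 = 5
Wasted per line = 64 - 5 = 59
Total wasted = 59 * 85 = 5015

5015


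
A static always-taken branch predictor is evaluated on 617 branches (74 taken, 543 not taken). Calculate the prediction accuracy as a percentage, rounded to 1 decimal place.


Predictor: always-taken
Correct predictions = 74
Accuracy = 74 / 617 * 100 = 12.0%

12.0


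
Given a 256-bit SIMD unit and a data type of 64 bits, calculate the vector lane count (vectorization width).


Width = SIMD bits / data type bits
= 256 / 64 = 4

4


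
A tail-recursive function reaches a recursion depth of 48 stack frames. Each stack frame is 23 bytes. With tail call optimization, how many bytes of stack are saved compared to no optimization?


Without TCO: 48 * 23 = 1104 bytes
With TCO: reuse 1 frame = 23 bytes
Savings = 1104 - 23 = 1081

1081


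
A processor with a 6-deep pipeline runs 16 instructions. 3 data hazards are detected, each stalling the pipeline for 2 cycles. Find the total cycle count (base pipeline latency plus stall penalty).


Base cycles = 6 + 16 - 1 = 21
Total stalls = 3 * 2 = 6
Total = 21 + 6 = 27

27


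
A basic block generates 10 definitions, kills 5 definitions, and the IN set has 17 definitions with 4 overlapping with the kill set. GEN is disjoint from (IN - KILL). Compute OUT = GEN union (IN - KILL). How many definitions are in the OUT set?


IN - KILL: 17 - 4 = 13 surviving definitions
OUT = GEN + surviving = 10 + 13 = 23

23


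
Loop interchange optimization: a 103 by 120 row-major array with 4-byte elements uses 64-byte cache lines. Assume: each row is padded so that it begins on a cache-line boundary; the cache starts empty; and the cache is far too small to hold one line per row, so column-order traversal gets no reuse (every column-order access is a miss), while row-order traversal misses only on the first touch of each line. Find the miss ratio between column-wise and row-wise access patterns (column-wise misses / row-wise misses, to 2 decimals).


Each row occupies 120 * 4 = 480 bytes and starts on a line boundary, so it spans ceil(480 / 64) = 8 cache lines.
Row-major traversal misses (one per line touched): 103 * ceil(120 * 4 / 64) = 824
Column-major traversal misses (no reuse, every access misses): 103 * 120 = 12360
Ratio = 12360 / 824 = 15.0

15.0


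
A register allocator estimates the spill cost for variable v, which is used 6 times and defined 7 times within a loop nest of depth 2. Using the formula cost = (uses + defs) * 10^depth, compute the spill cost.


uses + defs = 6 + 7 = 13
10^2 = 100
Spill cost = 13 * 100 = 1300

1300


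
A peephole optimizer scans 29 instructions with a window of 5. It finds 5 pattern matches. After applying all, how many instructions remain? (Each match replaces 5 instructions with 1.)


Each match removes 4 instructions.
Total removed = 5 * 4 = 20
Remaining = 29 - 20 = 9

9


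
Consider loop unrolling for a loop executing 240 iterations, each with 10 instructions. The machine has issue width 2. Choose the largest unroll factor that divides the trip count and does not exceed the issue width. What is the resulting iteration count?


Largest divisor of 240 <= 2 is 2
New iterations = 240 / 2 = 120

120


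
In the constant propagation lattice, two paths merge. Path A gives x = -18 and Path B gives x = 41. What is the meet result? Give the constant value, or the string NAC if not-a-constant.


Meet operation: if both paths give the same constant, result is that constant; if they differ, result is NAC (not-a-constant).
Path A: -18, Path B: 41 -> differ
Result: not-a-constant -> NAC

NAC


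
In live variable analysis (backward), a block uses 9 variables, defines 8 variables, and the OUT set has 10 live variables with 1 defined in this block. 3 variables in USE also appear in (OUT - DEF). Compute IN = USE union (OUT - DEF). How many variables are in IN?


OUT - DEF: 10 - 1 = 9
|IN| = |USE| + |OUT - DEF| - |USE ∩ (OUT - DEF)| = 9 + 9 - 3 = 15

15


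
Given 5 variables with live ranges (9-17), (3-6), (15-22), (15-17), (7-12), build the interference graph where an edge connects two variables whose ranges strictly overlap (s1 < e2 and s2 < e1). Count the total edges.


Check all pairs for overlapping intervals.
Two intervals (s1,e1) and (s2,e2) overlap if s1 < e2 and s2 < e1.
v0 (9-17) vs v1..v4: overlaps v2, v3, v4 -> 3
v1 (3-6) vs v2..v4: overlaps none -> 0
v2 (15-22) vs v3..v4: overlaps v3 -> 1
v3 (15-17) vs v4: overlaps none -> 0
Total overlapping pairs = 3 + 0 + 1 + 0 = 4

4


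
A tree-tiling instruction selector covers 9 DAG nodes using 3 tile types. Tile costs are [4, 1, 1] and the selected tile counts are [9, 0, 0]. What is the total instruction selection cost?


Total cost = sum(count_i * cost_i)
= 9*4 + 0*1 + 0*1
= 36

36


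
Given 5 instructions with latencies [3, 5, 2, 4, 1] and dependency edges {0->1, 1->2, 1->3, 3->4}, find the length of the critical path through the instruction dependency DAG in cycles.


Compute longest path through dependency graph: dist(Ik) = max over predecessors of dist + latency(Ik).
dist(I0) = latency 3 = 3
dist(I1) = dist(I0) + 5 = 3 + 5 = 8
dist(I2) = dist(I1) + 2 = 8 + 2 = 10
dist(I3) = dist(I1) + 4 = 8 + 4 = 12
dist(I4) = dist(I3) + 1 = 12 + 1 = 13
Critical path = max dist = 13

13


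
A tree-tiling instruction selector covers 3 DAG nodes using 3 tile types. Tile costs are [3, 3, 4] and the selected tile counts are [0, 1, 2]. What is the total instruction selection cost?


Total cost = sum(count_i * cost_i)
= 0*3 + 1*3 + 2*4
= 11

11


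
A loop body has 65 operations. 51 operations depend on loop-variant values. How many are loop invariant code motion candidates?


Invariant candidates = total - loop-dependent
= 65 - 51 = 14

14


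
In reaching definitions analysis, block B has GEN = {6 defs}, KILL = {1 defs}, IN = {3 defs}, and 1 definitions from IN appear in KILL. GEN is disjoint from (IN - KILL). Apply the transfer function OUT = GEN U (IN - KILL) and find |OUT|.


IN - KILL: 3 - 1 = 2 surviving definitions
OUT = GEN + surviving = 6 + 2 = 8

8


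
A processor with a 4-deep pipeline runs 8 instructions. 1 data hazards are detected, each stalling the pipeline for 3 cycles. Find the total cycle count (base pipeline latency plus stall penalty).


Base cycles = 4 + 8 - 1 = 11
Total stalls = 1 * 3 = 3
Total = 11 + 3 = 14

14


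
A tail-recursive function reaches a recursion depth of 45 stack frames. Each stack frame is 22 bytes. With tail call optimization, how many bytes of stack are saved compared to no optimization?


Without TCO: 45 * 22 = 990 bytes
With TCO: reuse 1 frame = 22 bytes
Savings = 990 - 22 = 968

968


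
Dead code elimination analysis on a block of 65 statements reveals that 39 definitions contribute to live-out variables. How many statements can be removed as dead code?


Dead code = total statements - live definitions
= 65 - 39 = 26

26


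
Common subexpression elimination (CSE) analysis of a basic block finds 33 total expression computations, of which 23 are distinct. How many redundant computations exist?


CSE count = total expressions - unique expressions
= 33 - 23 = 10

10


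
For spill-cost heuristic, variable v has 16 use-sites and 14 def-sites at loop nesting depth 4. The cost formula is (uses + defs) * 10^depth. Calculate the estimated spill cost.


uses + defs = 16 + 14 = 30
10^4 = 10000
Spill cost = 30 * 10000 = 300000

300000


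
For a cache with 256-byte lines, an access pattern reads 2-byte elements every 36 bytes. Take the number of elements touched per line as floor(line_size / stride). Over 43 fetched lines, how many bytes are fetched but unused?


Elements per line = floor(256 / 36) = 7
Bytes used per line = 7 * 2 = 14
Wasted per line = 256 - 14 = 242
Total wasted = 242 * 43 = 10406

10406


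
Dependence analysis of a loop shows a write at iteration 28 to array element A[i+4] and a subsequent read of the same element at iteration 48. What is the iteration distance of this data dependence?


Distance = read iteration - write iteration
= 48 - 28 = 20

20


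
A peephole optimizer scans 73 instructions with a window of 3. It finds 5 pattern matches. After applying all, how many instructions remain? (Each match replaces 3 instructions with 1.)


Each match removes 2 instructions.
Total removed = 5 * 2 = 10
Remaining = 73 - 10 = 63

63


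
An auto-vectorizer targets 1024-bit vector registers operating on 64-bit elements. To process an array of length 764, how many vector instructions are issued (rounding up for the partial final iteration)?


Width = 1024 / 64 = 16 elements per vector op
Iterations = ceil(764 / 16) = 48

48


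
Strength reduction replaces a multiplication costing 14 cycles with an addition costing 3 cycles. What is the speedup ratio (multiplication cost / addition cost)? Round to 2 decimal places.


Ratio = mult_cost / add_cost = 14 / 3 = 4.67

4.67


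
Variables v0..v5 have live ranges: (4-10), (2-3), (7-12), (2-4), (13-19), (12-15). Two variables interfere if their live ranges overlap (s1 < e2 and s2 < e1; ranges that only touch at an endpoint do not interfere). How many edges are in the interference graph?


Check all pairs for overlapping intervals.
Two intervals (s1,e1) and (s2,e2) overlap if s1 < e2 and s2 < e1.
v0 (4-10) vs v1..v5: overlaps v2 -> 1
v1 (2-3) vs v2..v5: overlaps v3 -> 1
v2 (7-12) vs v3..v5: overlaps none -> 0
v3 (2-4) vs v4..v5: overlaps none -> 0
v4 (13-19) vs v5: overlaps v5 -> 1
Total overlapping pairs = 1 + 1 + 0 + 0 + 1 = 3

3


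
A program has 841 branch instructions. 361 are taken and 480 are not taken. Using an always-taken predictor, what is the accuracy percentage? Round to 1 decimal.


Predictor: always-taken
Correct predictions = 361
Accuracy = 361 / 841 * 100 = 42.9%

42.9


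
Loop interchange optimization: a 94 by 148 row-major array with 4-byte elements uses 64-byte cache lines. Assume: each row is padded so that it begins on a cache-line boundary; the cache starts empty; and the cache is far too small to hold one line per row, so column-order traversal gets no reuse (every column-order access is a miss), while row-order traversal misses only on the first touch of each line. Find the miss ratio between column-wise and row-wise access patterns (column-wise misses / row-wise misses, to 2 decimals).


Each row occupies 148 * 4 = 592 bytes and starts on a line boundary, so it spans ceil(592 / 64) = 10 cache lines.
Row-major traversal misses (one per line touched): 94 * ceil(148 * 4 / 64) = 940
Column-major traversal misses (no reuse, every access misses): 94 * 148 = 13912
Ratio = 13912 / 940 = 14.8

14.8


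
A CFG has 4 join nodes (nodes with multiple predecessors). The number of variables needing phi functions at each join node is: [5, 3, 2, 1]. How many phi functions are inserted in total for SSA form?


Total phi functions = sum of phi functions at each join node
= 5 + 3 + 2 + 1 = 11

11


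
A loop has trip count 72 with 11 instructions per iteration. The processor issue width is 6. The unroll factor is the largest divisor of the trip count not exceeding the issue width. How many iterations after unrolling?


Largest divisor of 72 <= 6 is 6
New iterations = 72 / 6 = 12

12


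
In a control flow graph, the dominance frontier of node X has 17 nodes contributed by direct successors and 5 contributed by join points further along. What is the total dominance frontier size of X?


DF(X) = direct successor contributions + join point contributions
= 17 + 5 = 22

22


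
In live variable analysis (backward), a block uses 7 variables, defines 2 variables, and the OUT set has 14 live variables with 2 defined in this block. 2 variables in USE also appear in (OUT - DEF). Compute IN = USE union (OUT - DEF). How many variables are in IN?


OUT - DEF: 14 - 2 = 12
|IN| = |USE| + |OUT - DEF| - |USE ∩ (OUT - DEF)| = 7 + 12 - 2 = 17

17


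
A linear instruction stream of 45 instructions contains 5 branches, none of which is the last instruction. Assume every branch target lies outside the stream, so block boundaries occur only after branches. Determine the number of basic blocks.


With no in-sequence branch targets, the leaders are the first instruction plus the instruction after each branch.
Number of basic blocks = branches + 1
= 5 + 1 = 6

6


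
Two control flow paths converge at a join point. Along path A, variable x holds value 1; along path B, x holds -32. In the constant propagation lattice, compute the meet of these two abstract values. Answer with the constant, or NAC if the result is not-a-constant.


Meet operation: if both paths give the same constant, result is that constant; if they differ, result is NAC (not-a-constant).
Path A: 1, Path B: -32 -> differ
Result: not-a-constant -> NAC

NAC


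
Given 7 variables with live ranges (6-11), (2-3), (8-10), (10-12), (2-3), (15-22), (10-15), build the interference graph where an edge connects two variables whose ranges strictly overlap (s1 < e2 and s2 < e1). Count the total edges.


Check all pairs for overlapping intervals.
Two intervals (s1,e1) and (s2,e2) overlap if s1 < e2 and s2 < e1.
v0 (6-11) vs v1..v6: overlaps v2, v3, v6 -> 3
v1 (2-3) vs v2..v6: overlaps v4 -> 1
v2 (8-10) vs v3..v6: overlaps none -> 0
v3 (10-12) vs v4..v6: overlaps v6 -> 1
v4 (2-3) vs v5..v6: overlaps none -> 0
v5 (15-22) vs v6: overlaps none -> 0
Total overlapping pairs = 3 + 1 + 0 + 1 + 0 + 0 = 5

5


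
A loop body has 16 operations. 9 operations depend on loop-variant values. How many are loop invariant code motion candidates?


Invariant candidates = total - loop-dependent
= 16 - 9 = 7

7


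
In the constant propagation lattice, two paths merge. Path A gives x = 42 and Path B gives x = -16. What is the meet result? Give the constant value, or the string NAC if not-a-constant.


Meet operation: if both paths give the same constant, result is that constant; if they differ, result is NAC (not-a-constant).
Path A: 42, Path B: -16 -> differ
Result: not-a-constant -> NAC

NAC


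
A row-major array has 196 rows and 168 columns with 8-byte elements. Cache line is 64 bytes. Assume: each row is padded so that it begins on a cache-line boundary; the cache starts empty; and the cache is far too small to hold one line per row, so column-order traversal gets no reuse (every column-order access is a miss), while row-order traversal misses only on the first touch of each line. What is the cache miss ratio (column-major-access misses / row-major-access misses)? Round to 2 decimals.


Each row occupies 168 * 8 = 1344 bytes and starts on a line boundary, so it spans ceil(1344 / 64) = 21 cache lines.
Row-major traversal misses (one per line touched): 196 * ceil(168 * 8 / 64) = 4116
Column-major traversal misses (no reuse, every access misses): 196 * 168 = 32928
Ratio = 32928 / 4116 = 8.0

8.0


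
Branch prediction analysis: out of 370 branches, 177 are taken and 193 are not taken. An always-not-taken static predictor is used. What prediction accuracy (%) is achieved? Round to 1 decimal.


Predictor: always-not-taken
Correct predictions = 193
Accuracy = 193 / 370 * 100 = 52.2%

52.2


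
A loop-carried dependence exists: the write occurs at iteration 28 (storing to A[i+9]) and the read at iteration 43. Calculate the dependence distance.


Distance = read iteration - write iteration
= 43 - 28 = 15

15


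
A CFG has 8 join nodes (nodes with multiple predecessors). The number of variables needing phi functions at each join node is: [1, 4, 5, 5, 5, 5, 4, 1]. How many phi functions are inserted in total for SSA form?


Total phi functions = sum of phi functions at each join node
= 1 + 4 + 5 + 5 + 5 + 5 + 4 + 1 = 30

30


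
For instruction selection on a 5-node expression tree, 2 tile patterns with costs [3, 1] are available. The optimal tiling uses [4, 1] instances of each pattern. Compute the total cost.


Total cost = sum(count_i * cost_i)
= 4*3 + 1*1
= 13

13


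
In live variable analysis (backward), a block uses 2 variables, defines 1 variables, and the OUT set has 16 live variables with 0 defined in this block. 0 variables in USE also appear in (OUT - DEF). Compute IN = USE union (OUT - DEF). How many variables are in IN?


OUT - DEF: 16 - 0 = 16
|IN| = |USE| + |OUT - DEF| - |USE ∩ (OUT - DEF)| = 2 + 16 - 0 = 18

18


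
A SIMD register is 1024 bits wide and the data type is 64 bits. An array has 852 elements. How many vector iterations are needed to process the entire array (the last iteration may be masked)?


Width = 1024 / 64 = 16 elements per vector op
Iterations = ceil(852 / 16) = 54

54


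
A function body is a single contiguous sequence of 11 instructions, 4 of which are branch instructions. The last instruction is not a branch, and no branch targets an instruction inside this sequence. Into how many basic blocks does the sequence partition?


With no in-sequence branch targets, the leaders are the first instruction plus the instruction after each branch.
Number of basic blocks = branches + 1
= 4 + 1 = 5

5


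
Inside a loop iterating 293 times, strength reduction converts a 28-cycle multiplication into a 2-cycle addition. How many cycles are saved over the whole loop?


Per-iteration saving = 28 - 2 = 26
Total saved = 293 * 26 = 7618

7618


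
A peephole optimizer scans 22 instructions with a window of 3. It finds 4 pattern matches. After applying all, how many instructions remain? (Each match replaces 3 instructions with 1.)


Each match removes 2 instructions.
Total removed = 4 * 2 = 8
Remaining = 22 - 8 = 14

14


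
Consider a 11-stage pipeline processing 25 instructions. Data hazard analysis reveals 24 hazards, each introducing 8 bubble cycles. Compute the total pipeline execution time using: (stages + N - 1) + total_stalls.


Base cycles = 11 + 25 - 1 = 35
Total stalls = 24 * 8 = 192
Total = 35 + 192 = 227

227


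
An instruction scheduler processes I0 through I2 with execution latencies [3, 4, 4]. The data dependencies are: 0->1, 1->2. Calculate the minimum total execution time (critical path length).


Compute longest path through dependency graph: dist(Ik) = max over predecessors of dist + latency(Ik).
dist(I0) = latency 3 = 3
dist(I1) = dist(I0) + 4 = 3 + 4 = 7
dist(I2) = dist(I1) + 4 = 7 + 4 = 11
Critical path = max dist = 11

11


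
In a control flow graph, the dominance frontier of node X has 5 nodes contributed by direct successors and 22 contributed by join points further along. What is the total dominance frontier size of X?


DF(X) = direct successor contributions + join point contributions
= 5 + 22 = 27

27


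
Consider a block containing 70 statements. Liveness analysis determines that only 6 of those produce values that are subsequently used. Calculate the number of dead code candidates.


Dead code = total statements - live definitions
= 70 - 6 = 64

64


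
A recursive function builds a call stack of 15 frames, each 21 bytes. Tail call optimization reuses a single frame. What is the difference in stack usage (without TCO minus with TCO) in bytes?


Without TCO: 15 * 21 = 315 bytes
With TCO: reuse 1 frame = 21 bytes
Savings = 315 - 21 = 294

294


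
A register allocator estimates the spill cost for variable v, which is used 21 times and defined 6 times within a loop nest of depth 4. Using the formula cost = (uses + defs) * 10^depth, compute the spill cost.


uses + defs = 21 + 6 = 27
10^4 = 10000
Spill cost = 27 * 10000 = 270000

270000


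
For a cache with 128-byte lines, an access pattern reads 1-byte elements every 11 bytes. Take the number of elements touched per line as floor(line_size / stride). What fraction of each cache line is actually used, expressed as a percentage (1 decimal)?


Elements per cache line = floor(128 / 11) = 11
Bytes used = 11 * 1 = 11
Utilization = 11 / 128 * 100 = 8.6%

8.6


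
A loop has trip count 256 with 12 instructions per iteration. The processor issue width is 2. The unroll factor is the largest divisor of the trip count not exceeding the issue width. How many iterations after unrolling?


Largest divisor of 256 <= 2 is 2
New iterations = 256 / 2 = 128

128


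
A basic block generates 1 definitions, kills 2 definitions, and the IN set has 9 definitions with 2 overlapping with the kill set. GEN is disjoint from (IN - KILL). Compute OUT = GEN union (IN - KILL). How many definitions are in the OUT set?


IN - KILL: 9 - 2 = 7 surviving definitions
OUT = GEN + surviving = 1 + 7 = 8

8


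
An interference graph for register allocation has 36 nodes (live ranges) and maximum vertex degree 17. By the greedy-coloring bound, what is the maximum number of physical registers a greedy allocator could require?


Greedy coloring never needs more than (max_degree + 1) colors: when coloring a vertex, at most max_degree neighbors are already colored.
Upper bound = 17 + 1 = 18

18


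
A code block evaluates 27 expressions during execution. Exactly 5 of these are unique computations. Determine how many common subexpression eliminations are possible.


CSE count = total expressions - unique expressions
= 27 - 5 = 22

22


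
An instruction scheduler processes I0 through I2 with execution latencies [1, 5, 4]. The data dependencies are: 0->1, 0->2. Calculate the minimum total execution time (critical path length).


Compute longest path through dependency graph: dist(Ik) = max over predecessors of dist + latency(Ik).
dist(I0) = latency 1 = 1
dist(I1) = dist(I0) + 5 = 1 + 5 = 6
dist(I2) = dist(I0) + 4 = 1 + 4 = 5
Critical path = max dist = 6

6


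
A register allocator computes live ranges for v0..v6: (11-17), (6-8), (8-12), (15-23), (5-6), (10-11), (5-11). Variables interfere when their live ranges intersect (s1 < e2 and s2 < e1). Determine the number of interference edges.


Check all pairs for overlapping intervals.
Two intervals (s1,e1) and (s2,e2) overlap if s1 < e2 and s2 < e1.
v0 (11-17) vs v1..v6: overlaps v2, v3 -> 2
v1 (6-8) vs v2..v6: overlaps v6 -> 1
v2 (8-12) vs v3..v6: overlaps v5, v6 -> 2
v3 (15-23) vs v4..v6: overlaps none -> 0
v4 (5-6) vs v5..v6: overlaps v6 -> 1
v5 (10-11) vs v6: overlaps v6 -> 1
Total overlapping pairs = 2 + 1 + 2 + 0 + 1 + 1 = 7

7


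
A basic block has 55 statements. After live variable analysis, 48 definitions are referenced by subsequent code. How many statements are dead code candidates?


Dead code = total statements - live definitions
= 55 - 48 = 7

7


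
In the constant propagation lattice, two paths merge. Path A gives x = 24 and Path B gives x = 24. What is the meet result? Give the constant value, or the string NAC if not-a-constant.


Meet operation: if both paths give the same constant, result is that constant; if they differ, result is NAC (not-a-constant).
Path A: 24, Path B: 24 -> equal
Result: constant -> 24

24


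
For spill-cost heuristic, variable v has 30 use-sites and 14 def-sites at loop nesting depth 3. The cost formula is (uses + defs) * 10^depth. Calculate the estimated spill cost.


uses + defs = 30 + 14 = 44
10^3 = 1000
Spill cost = 44 * 1000 = 44000

44000


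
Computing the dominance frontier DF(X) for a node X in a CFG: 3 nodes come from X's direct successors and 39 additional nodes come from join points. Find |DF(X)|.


DF(X) = direct successor contributions + join point contributions
= 3 + 39 = 42

42


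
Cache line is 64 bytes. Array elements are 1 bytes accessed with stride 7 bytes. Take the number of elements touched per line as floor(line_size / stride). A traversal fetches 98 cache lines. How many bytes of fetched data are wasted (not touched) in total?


Elements per line = floor(64 / 7) = 9
Bytes used per line = 9 * 1 = 9
Wasted per line = 64 - 9 = 55
Total wasted = 55 * 98 = 5390

5390


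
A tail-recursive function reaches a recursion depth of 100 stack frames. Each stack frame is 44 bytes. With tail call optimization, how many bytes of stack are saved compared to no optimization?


Without TCO: 100 * 44 = 4400 bytes
With TCO: reuse 1 frame = 44 bytes
Savings = 4400 - 44 = 4356

4356


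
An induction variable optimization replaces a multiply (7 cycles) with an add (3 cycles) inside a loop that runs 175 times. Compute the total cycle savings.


Per-iteration saving = 7 - 3 = 4
Total saved = 175 * 4 = 700

700


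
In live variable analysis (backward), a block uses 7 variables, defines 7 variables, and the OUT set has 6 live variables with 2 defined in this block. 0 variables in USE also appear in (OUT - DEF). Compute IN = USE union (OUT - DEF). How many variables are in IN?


OUT - DEF: 6 - 2 = 4
|IN| = |USE| + |OUT - DEF| - |USE ∩ (OUT - DEF)| = 7 + 4 - 0 = 11

11


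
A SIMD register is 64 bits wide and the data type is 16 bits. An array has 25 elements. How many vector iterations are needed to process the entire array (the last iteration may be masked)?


Width = 64 / 16 = 4 elements per vector op
Iterations = ceil(25 / 4) = 7

7


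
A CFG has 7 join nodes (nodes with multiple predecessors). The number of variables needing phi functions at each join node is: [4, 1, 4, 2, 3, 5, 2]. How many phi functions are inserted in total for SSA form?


Total phi functions = sum of phi functions at each join node
= 4 + 1 + 4 + 2 + 3 + 5 + 2 = 21

21


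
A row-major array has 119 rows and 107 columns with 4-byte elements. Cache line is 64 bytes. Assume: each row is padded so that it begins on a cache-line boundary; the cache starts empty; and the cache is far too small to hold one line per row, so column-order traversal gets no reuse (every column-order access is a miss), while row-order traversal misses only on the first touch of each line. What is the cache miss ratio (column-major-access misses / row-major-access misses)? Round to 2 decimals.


Each row occupies 107 * 4 = 428 bytes and starts on a line boundary, so it spans ceil(428 / 64) = 7 cache lines.
Row-major traversal misses (one per line touched): 119 * ceil(107 * 4 / 64) = 833
Column-major traversal misses (no reuse, every access misses): 119 * 107 = 12733
Ratio = 12733 / 833 = 15.29

15.29
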